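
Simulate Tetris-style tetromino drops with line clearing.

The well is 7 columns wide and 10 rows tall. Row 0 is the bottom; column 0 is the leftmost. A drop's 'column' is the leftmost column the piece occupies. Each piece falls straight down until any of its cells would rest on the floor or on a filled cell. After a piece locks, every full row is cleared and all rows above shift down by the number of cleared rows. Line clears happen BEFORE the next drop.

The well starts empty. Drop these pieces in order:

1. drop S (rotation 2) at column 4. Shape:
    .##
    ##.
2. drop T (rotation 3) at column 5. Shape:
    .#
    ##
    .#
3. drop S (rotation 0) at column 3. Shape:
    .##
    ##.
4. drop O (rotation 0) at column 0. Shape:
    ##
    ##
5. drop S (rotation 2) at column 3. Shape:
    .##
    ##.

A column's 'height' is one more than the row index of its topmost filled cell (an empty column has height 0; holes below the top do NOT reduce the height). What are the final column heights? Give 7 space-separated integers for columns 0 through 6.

Drop 1: S rot2 at col 4 lands with bottom-row=0; cleared 0 line(s) (total 0); column heights now [0 0 0 0 1 2 2], max=2
Drop 2: T rot3 at col 5 lands with bottom-row=2; cleared 0 line(s) (total 0); column heights now [0 0 0 0 1 4 5], max=5
Drop 3: S rot0 at col 3 lands with bottom-row=3; cleared 0 line(s) (total 0); column heights now [0 0 0 4 5 5 5], max=5
Drop 4: O rot0 at col 0 lands with bottom-row=0; cleared 0 line(s) (total 0); column heights now [2 2 0 4 5 5 5], max=5
Drop 5: S rot2 at col 3 lands with bottom-row=5; cleared 0 line(s) (total 0); column heights now [2 2 0 6 7 7 5], max=7

Answer: 2 2 0 6 7 7 5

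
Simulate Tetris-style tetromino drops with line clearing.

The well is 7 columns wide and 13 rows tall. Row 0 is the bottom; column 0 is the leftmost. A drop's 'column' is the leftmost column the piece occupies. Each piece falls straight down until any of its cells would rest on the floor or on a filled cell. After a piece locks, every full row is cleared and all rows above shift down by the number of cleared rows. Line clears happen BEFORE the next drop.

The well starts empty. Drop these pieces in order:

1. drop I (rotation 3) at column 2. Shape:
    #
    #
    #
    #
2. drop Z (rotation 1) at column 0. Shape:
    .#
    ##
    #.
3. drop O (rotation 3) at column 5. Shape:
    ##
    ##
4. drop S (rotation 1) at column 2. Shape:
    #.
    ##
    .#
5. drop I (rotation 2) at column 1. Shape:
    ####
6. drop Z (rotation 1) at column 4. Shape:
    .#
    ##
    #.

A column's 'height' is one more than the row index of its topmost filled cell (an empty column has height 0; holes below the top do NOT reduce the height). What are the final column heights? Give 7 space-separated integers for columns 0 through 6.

Drop 1: I rot3 at col 2 lands with bottom-row=0; cleared 0 line(s) (total 0); column heights now [0 0 4 0 0 0 0], max=4
Drop 2: Z rot1 at col 0 lands with bottom-row=0; cleared 0 line(s) (total 0); column heights now [2 3 4 0 0 0 0], max=4
Drop 3: O rot3 at col 5 lands with bottom-row=0; cleared 0 line(s) (total 0); column heights now [2 3 4 0 0 2 2], max=4
Drop 4: S rot1 at col 2 lands with bottom-row=3; cleared 0 line(s) (total 0); column heights now [2 3 6 5 0 2 2], max=6
Drop 5: I rot2 at col 1 lands with bottom-row=6; cleared 0 line(s) (total 0); column heights now [2 7 7 7 7 2 2], max=7
Drop 6: Z rot1 at col 4 lands with bottom-row=7; cleared 0 line(s) (total 0); column heights now [2 7 7 7 9 10 2], max=10

Answer: 2 7 7 7 9 10 2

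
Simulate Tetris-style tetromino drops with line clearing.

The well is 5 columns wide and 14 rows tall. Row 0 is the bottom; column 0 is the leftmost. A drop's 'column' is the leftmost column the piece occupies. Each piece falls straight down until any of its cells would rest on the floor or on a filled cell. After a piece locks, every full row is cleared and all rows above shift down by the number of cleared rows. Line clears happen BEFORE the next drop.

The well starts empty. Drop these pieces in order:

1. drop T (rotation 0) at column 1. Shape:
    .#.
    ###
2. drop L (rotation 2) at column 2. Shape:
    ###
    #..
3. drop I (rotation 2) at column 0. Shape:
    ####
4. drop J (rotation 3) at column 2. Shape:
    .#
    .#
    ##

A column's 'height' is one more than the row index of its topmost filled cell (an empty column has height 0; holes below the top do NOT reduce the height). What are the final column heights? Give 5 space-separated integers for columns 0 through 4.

Answer: 5 5 6 8 4

Derivation:
Drop 1: T rot0 at col 1 lands with bottom-row=0; cleared 0 line(s) (total 0); column heights now [0 1 2 1 0], max=2
Drop 2: L rot2 at col 2 lands with bottom-row=2; cleared 0 line(s) (total 0); column heights now [0 1 4 4 4], max=4
Drop 3: I rot2 at col 0 lands with bottom-row=4; cleared 0 line(s) (total 0); column heights now [5 5 5 5 4], max=5
Drop 4: J rot3 at col 2 lands with bottom-row=5; cleared 0 line(s) (total 0); column heights now [5 5 6 8 4], max=8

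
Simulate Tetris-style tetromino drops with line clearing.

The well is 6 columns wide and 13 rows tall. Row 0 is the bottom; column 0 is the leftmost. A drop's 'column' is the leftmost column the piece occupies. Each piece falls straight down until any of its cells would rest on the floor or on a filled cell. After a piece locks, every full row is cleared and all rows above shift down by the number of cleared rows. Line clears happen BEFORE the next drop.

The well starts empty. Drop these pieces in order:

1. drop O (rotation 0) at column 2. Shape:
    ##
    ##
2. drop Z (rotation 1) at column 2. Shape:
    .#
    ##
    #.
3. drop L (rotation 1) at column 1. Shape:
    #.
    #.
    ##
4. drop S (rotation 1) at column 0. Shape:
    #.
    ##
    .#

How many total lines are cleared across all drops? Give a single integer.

Answer: 0

Derivation:
Drop 1: O rot0 at col 2 lands with bottom-row=0; cleared 0 line(s) (total 0); column heights now [0 0 2 2 0 0], max=2
Drop 2: Z rot1 at col 2 lands with bottom-row=2; cleared 0 line(s) (total 0); column heights now [0 0 4 5 0 0], max=5
Drop 3: L rot1 at col 1 lands with bottom-row=4; cleared 0 line(s) (total 0); column heights now [0 7 5 5 0 0], max=7
Drop 4: S rot1 at col 0 lands with bottom-row=7; cleared 0 line(s) (total 0); column heights now [10 9 5 5 0 0], max=10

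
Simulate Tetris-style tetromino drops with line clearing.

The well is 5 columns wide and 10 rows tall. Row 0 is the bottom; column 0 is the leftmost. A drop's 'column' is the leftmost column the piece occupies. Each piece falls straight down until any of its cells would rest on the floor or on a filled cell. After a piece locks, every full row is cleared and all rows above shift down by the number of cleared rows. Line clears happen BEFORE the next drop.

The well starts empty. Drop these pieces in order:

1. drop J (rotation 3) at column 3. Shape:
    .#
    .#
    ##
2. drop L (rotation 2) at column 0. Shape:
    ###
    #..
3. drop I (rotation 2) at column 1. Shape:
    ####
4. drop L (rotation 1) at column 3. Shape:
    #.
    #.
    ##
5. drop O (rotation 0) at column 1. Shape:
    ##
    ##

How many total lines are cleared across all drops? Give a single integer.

Drop 1: J rot3 at col 3 lands with bottom-row=0; cleared 0 line(s) (total 0); column heights now [0 0 0 1 3], max=3
Drop 2: L rot2 at col 0 lands with bottom-row=0; cleared 0 line(s) (total 0); column heights now [2 2 2 1 3], max=3
Drop 3: I rot2 at col 1 lands with bottom-row=3; cleared 0 line(s) (total 0); column heights now [2 4 4 4 4], max=4
Drop 4: L rot1 at col 3 lands with bottom-row=4; cleared 0 line(s) (total 0); column heights now [2 4 4 7 5], max=7
Drop 5: O rot0 at col 1 lands with bottom-row=4; cleared 0 line(s) (total 0); column heights now [2 6 6 7 5], max=7

Answer: 0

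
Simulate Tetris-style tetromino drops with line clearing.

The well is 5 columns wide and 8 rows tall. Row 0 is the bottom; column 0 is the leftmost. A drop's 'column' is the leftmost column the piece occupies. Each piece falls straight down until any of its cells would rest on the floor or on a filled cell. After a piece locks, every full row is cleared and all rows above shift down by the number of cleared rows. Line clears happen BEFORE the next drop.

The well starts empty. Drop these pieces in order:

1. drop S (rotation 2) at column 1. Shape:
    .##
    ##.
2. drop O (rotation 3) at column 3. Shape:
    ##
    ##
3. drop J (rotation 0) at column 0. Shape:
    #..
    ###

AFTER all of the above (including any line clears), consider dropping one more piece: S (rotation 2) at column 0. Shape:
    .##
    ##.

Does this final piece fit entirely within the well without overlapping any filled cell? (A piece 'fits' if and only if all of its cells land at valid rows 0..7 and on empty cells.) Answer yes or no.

Drop 1: S rot2 at col 1 lands with bottom-row=0; cleared 0 line(s) (total 0); column heights now [0 1 2 2 0], max=2
Drop 2: O rot3 at col 3 lands with bottom-row=2; cleared 0 line(s) (total 0); column heights now [0 1 2 4 4], max=4
Drop 3: J rot0 at col 0 lands with bottom-row=2; cleared 1 line(s) (total 1); column heights now [3 1 2 3 3], max=3
Test piece S rot2 at col 0 (width 3): heights before test = [3 1 2 3 3]; fits = True

Answer: yes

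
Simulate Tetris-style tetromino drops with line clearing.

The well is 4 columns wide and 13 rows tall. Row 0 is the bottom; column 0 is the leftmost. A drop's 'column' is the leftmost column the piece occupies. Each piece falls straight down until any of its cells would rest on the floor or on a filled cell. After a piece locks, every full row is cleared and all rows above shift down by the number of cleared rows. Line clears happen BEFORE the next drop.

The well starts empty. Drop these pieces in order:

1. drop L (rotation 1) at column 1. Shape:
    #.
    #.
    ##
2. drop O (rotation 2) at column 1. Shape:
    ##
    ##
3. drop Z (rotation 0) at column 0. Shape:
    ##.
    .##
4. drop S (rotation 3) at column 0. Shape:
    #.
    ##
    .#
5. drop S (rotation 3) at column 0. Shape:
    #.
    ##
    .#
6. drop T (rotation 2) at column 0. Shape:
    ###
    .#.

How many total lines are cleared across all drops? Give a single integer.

Answer: 0

Derivation:
Drop 1: L rot1 at col 1 lands with bottom-row=0; cleared 0 line(s) (total 0); column heights now [0 3 1 0], max=3
Drop 2: O rot2 at col 1 lands with bottom-row=3; cleared 0 line(s) (total 0); column heights now [0 5 5 0], max=5
Drop 3: Z rot0 at col 0 lands with bottom-row=5; cleared 0 line(s) (total 0); column heights now [7 7 6 0], max=7
Drop 4: S rot3 at col 0 lands with bottom-row=7; cleared 0 line(s) (total 0); column heights now [10 9 6 0], max=10
Drop 5: S rot3 at col 0 lands with bottom-row=9; cleared 0 line(s) (total 0); column heights now [12 11 6 0], max=12
Drop 6: T rot2 at col 0 lands with bottom-row=11; cleared 0 line(s) (total 0); column heights now [13 13 13 0], max=13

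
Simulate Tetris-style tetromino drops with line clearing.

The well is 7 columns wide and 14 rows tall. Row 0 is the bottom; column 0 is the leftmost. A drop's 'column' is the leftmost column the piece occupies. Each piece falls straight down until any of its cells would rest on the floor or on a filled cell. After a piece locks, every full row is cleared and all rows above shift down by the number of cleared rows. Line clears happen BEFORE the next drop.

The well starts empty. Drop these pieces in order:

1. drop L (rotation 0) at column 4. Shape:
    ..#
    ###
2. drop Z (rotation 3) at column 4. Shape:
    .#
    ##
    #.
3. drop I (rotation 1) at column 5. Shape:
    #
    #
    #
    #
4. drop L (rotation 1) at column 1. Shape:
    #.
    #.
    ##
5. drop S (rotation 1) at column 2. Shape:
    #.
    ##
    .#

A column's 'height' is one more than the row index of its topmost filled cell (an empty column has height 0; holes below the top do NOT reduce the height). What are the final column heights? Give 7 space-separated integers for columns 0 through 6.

Answer: 0 3 3 2 3 8 2

Derivation:
Drop 1: L rot0 at col 4 lands with bottom-row=0; cleared 0 line(s) (total 0); column heights now [0 0 0 0 1 1 2], max=2
Drop 2: Z rot3 at col 4 lands with bottom-row=1; cleared 0 line(s) (total 0); column heights now [0 0 0 0 3 4 2], max=4
Drop 3: I rot1 at col 5 lands with bottom-row=4; cleared 0 line(s) (total 0); column heights now [0 0 0 0 3 8 2], max=8
Drop 4: L rot1 at col 1 lands with bottom-row=0; cleared 0 line(s) (total 0); column heights now [0 3 1 0 3 8 2], max=8
Drop 5: S rot1 at col 2 lands with bottom-row=0; cleared 0 line(s) (total 0); column heights now [0 3 3 2 3 8 2], max=8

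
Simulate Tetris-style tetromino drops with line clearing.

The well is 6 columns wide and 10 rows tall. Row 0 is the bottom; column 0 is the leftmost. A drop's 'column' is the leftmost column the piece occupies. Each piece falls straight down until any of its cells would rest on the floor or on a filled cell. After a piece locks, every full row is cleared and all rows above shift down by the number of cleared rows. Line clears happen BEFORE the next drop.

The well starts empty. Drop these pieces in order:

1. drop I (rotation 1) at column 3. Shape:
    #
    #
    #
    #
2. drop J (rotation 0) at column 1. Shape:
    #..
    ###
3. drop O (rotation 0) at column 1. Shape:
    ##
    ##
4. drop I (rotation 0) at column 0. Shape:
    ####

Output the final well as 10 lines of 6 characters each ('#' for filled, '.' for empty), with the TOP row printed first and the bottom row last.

Answer: ......
####..
.##...
.##...
.#....
.###..
...#..
...#..
...#..
...#..

Derivation:
Drop 1: I rot1 at col 3 lands with bottom-row=0; cleared 0 line(s) (total 0); column heights now [0 0 0 4 0 0], max=4
Drop 2: J rot0 at col 1 lands with bottom-row=4; cleared 0 line(s) (total 0); column heights now [0 6 5 5 0 0], max=6
Drop 3: O rot0 at col 1 lands with bottom-row=6; cleared 0 line(s) (total 0); column heights now [0 8 8 5 0 0], max=8
Drop 4: I rot0 at col 0 lands with bottom-row=8; cleared 0 line(s) (total 0); column heights now [9 9 9 9 0 0], max=9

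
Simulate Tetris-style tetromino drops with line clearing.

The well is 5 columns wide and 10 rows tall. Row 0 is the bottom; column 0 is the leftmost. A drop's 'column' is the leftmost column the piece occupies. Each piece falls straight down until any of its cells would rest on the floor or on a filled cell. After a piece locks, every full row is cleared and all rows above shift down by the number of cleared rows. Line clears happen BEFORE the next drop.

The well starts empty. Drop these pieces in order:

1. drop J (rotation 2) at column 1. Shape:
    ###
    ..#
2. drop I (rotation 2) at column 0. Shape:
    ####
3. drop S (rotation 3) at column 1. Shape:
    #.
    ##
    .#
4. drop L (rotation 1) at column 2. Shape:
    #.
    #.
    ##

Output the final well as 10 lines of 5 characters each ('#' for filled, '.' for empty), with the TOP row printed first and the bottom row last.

Drop 1: J rot2 at col 1 lands with bottom-row=0; cleared 0 line(s) (total 0); column heights now [0 2 2 2 0], max=2
Drop 2: I rot2 at col 0 lands with bottom-row=2; cleared 0 line(s) (total 0); column heights now [3 3 3 3 0], max=3
Drop 3: S rot3 at col 1 lands with bottom-row=3; cleared 0 line(s) (total 0); column heights now [3 6 5 3 0], max=6
Drop 4: L rot1 at col 2 lands with bottom-row=5; cleared 0 line(s) (total 0); column heights now [3 6 8 6 0], max=8

Answer: .....
.....
..#..
..#..
.###.
.##..
..#..
####.
.###.
...#.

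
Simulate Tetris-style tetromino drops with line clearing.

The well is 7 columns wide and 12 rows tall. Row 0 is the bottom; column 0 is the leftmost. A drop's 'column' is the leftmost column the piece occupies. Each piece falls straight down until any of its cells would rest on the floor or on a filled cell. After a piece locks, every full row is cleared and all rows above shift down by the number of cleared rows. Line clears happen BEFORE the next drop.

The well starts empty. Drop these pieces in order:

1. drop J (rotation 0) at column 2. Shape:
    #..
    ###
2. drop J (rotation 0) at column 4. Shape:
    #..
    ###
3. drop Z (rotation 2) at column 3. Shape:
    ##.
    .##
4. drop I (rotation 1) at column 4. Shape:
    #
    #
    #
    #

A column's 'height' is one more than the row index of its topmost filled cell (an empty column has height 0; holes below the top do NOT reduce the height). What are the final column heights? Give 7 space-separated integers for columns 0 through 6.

Answer: 0 0 2 5 9 4 2

Derivation:
Drop 1: J rot0 at col 2 lands with bottom-row=0; cleared 0 line(s) (total 0); column heights now [0 0 2 1 1 0 0], max=2
Drop 2: J rot0 at col 4 lands with bottom-row=1; cleared 0 line(s) (total 0); column heights now [0 0 2 1 3 2 2], max=3
Drop 3: Z rot2 at col 3 lands with bottom-row=3; cleared 0 line(s) (total 0); column heights now [0 0 2 5 5 4 2], max=5
Drop 4: I rot1 at col 4 lands with bottom-row=5; cleared 0 line(s) (total 0); column heights now [0 0 2 5 9 4 2], max=9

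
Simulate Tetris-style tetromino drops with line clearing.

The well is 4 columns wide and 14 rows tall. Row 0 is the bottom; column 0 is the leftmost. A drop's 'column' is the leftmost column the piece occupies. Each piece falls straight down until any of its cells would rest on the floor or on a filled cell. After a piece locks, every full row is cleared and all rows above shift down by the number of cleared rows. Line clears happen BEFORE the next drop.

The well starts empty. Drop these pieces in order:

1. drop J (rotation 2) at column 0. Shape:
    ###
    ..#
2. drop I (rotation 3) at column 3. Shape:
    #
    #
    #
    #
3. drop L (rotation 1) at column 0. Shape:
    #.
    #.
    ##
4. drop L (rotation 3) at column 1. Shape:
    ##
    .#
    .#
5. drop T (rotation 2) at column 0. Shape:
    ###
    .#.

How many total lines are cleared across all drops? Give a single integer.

Answer: 2

Derivation:
Drop 1: J rot2 at col 0 lands with bottom-row=0; cleared 0 line(s) (total 0); column heights now [2 2 2 0], max=2
Drop 2: I rot3 at col 3 lands with bottom-row=0; cleared 1 line(s) (total 1); column heights now [0 0 1 3], max=3
Drop 3: L rot1 at col 0 lands with bottom-row=0; cleared 1 line(s) (total 2); column heights now [2 0 0 2], max=2
Drop 4: L rot3 at col 1 lands with bottom-row=0; cleared 0 line(s) (total 2); column heights now [2 3 3 2], max=3
Drop 5: T rot2 at col 0 lands with bottom-row=3; cleared 0 line(s) (total 2); column heights now [5 5 5 2], max=5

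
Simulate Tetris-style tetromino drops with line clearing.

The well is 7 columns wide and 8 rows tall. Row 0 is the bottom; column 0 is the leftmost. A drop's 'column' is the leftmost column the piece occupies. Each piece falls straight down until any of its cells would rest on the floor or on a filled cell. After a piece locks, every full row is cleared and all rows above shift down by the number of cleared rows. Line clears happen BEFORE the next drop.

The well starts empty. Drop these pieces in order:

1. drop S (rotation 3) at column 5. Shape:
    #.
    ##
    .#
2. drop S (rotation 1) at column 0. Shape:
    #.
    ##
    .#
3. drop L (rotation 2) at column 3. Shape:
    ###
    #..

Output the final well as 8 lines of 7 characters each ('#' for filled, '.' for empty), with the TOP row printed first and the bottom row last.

Drop 1: S rot3 at col 5 lands with bottom-row=0; cleared 0 line(s) (total 0); column heights now [0 0 0 0 0 3 2], max=3
Drop 2: S rot1 at col 0 lands with bottom-row=0; cleared 0 line(s) (total 0); column heights now [3 2 0 0 0 3 2], max=3
Drop 3: L rot2 at col 3 lands with bottom-row=2; cleared 0 line(s) (total 0); column heights now [3 2 0 4 4 4 2], max=4

Answer: .......
.......
.......
.......
...###.
#..#.#.
##...##
.#....#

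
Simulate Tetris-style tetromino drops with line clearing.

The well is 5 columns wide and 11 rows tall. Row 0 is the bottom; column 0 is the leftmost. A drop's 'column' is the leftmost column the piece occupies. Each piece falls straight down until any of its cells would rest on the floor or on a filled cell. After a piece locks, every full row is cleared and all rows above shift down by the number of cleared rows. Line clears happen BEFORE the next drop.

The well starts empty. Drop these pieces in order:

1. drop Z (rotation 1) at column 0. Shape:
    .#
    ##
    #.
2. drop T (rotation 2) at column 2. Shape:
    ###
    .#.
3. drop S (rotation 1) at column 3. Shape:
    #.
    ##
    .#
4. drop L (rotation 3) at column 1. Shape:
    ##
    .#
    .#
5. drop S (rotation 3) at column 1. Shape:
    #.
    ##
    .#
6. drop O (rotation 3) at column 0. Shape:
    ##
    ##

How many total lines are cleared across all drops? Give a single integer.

Drop 1: Z rot1 at col 0 lands with bottom-row=0; cleared 0 line(s) (total 0); column heights now [2 3 0 0 0], max=3
Drop 2: T rot2 at col 2 lands with bottom-row=0; cleared 1 line(s) (total 1); column heights now [1 2 0 1 0], max=2
Drop 3: S rot1 at col 3 lands with bottom-row=0; cleared 0 line(s) (total 1); column heights now [1 2 0 3 2], max=3
Drop 4: L rot3 at col 1 lands with bottom-row=0; cleared 0 line(s) (total 1); column heights now [1 3 3 3 2], max=3
Drop 5: S rot3 at col 1 lands with bottom-row=3; cleared 0 line(s) (total 1); column heights now [1 6 5 3 2], max=6
Drop 6: O rot3 at col 0 lands with bottom-row=6; cleared 0 line(s) (total 1); column heights now [8 8 5 3 2], max=8

Answer: 1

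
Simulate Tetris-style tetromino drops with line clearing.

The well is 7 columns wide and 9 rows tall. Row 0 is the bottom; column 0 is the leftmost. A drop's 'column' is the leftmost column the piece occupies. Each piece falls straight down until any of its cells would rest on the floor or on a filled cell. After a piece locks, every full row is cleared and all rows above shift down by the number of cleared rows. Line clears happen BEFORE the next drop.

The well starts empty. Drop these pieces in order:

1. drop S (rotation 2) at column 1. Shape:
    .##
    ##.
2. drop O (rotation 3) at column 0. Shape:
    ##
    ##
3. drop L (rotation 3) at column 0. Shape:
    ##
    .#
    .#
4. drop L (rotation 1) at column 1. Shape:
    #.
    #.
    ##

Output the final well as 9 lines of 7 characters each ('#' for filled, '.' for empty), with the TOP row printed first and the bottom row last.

Drop 1: S rot2 at col 1 lands with bottom-row=0; cleared 0 line(s) (total 0); column heights now [0 1 2 2 0 0 0], max=2
Drop 2: O rot3 at col 0 lands with bottom-row=1; cleared 0 line(s) (total 0); column heights now [3 3 2 2 0 0 0], max=3
Drop 3: L rot3 at col 0 lands with bottom-row=3; cleared 0 line(s) (total 0); column heights now [6 6 2 2 0 0 0], max=6
Drop 4: L rot1 at col 1 lands with bottom-row=6; cleared 0 line(s) (total 0); column heights now [6 9 7 2 0 0 0], max=9

Answer: .#.....
.#.....
.##....
##.....
.#.....
.#.....
##.....
####...
.##....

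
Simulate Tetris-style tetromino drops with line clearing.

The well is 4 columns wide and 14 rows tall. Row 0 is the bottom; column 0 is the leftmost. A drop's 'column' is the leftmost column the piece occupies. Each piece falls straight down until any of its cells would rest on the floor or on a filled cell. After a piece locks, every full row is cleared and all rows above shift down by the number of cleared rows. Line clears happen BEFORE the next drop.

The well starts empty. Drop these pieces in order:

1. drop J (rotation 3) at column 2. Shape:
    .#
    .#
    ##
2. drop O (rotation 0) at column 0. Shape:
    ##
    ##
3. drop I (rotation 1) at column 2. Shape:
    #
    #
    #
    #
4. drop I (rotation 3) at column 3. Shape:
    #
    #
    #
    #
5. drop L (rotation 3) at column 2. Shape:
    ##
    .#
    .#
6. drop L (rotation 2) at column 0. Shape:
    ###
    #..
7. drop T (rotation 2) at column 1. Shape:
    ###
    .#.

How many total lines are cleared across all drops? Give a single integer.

Answer: 2

Derivation:
Drop 1: J rot3 at col 2 lands with bottom-row=0; cleared 0 line(s) (total 0); column heights now [0 0 1 3], max=3
Drop 2: O rot0 at col 0 lands with bottom-row=0; cleared 1 line(s) (total 1); column heights now [1 1 0 2], max=2
Drop 3: I rot1 at col 2 lands with bottom-row=0; cleared 1 line(s) (total 2); column heights now [0 0 3 1], max=3
Drop 4: I rot3 at col 3 lands with bottom-row=1; cleared 0 line(s) (total 2); column heights now [0 0 3 5], max=5
Drop 5: L rot3 at col 2 lands with bottom-row=5; cleared 0 line(s) (total 2); column heights now [0 0 8 8], max=8
Drop 6: L rot2 at col 0 lands with bottom-row=7; cleared 0 line(s) (total 2); column heights now [9 9 9 8], max=9
Drop 7: T rot2 at col 1 lands with bottom-row=9; cleared 0 line(s) (total 2); column heights now [9 11 11 11], max=11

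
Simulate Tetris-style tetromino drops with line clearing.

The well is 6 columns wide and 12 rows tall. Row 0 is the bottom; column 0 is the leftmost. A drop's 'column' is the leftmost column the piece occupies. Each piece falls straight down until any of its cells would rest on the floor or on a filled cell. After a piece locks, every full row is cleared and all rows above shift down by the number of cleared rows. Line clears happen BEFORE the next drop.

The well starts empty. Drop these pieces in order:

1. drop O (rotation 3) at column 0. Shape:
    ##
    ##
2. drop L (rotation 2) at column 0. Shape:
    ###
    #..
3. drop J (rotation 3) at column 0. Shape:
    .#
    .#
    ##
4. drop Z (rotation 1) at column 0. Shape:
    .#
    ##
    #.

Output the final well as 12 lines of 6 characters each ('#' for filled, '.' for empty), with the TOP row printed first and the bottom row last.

Drop 1: O rot3 at col 0 lands with bottom-row=0; cleared 0 line(s) (total 0); column heights now [2 2 0 0 0 0], max=2
Drop 2: L rot2 at col 0 lands with bottom-row=2; cleared 0 line(s) (total 0); column heights now [4 4 4 0 0 0], max=4
Drop 3: J rot3 at col 0 lands with bottom-row=4; cleared 0 line(s) (total 0); column heights now [5 7 4 0 0 0], max=7
Drop 4: Z rot1 at col 0 lands with bottom-row=6; cleared 0 line(s) (total 0); column heights now [8 9 4 0 0 0], max=9

Answer: ......
......
......
.#....
##....
##....
.#....
##....
###...
#.....
##....
##....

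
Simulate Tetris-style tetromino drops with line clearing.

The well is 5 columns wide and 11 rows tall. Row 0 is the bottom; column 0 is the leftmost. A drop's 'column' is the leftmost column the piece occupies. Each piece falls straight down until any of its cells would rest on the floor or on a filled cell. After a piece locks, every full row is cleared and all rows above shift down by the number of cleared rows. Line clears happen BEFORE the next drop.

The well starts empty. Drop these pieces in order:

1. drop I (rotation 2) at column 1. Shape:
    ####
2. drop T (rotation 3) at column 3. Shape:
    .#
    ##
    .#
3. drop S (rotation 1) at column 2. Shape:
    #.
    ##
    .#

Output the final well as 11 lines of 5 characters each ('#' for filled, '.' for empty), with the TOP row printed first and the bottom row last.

Drop 1: I rot2 at col 1 lands with bottom-row=0; cleared 0 line(s) (total 0); column heights now [0 1 1 1 1], max=1
Drop 2: T rot3 at col 3 lands with bottom-row=1; cleared 0 line(s) (total 0); column heights now [0 1 1 3 4], max=4
Drop 3: S rot1 at col 2 lands with bottom-row=3; cleared 0 line(s) (total 0); column heights now [0 1 6 5 4], max=6

Answer: .....
.....
.....
.....
.....
..#..
..##.
...##
...##
....#
.####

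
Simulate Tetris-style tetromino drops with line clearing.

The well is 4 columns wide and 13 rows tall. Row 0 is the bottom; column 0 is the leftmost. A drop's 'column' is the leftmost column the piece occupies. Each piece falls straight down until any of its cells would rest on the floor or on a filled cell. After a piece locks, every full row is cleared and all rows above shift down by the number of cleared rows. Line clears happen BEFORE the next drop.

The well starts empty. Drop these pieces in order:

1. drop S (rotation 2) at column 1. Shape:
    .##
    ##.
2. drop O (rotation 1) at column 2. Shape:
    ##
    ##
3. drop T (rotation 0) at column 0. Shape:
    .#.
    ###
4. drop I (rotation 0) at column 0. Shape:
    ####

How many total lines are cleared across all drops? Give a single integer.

Drop 1: S rot2 at col 1 lands with bottom-row=0; cleared 0 line(s) (total 0); column heights now [0 1 2 2], max=2
Drop 2: O rot1 at col 2 lands with bottom-row=2; cleared 0 line(s) (total 0); column heights now [0 1 4 4], max=4
Drop 3: T rot0 at col 0 lands with bottom-row=4; cleared 0 line(s) (total 0); column heights now [5 6 5 4], max=6
Drop 4: I rot0 at col 0 lands with bottom-row=6; cleared 1 line(s) (total 1); column heights now [5 6 5 4], max=6

Answer: 1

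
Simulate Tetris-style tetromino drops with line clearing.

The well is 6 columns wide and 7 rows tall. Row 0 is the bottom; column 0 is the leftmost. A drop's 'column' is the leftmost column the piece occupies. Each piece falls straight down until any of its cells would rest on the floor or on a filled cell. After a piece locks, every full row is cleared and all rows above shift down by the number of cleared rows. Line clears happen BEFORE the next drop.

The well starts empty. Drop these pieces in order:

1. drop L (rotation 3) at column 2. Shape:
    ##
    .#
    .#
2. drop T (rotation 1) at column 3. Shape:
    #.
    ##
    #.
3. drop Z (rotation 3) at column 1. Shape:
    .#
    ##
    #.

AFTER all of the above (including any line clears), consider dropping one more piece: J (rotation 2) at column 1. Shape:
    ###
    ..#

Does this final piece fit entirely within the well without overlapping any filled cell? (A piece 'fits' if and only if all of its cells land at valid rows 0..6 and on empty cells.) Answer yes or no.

Drop 1: L rot3 at col 2 lands with bottom-row=0; cleared 0 line(s) (total 0); column heights now [0 0 3 3 0 0], max=3
Drop 2: T rot1 at col 3 lands with bottom-row=3; cleared 0 line(s) (total 0); column heights now [0 0 3 6 5 0], max=6
Drop 3: Z rot3 at col 1 lands with bottom-row=2; cleared 0 line(s) (total 0); column heights now [0 4 5 6 5 0], max=6
Test piece J rot2 at col 1 (width 3): heights before test = [0 4 5 6 5 0]; fits = False

Answer: no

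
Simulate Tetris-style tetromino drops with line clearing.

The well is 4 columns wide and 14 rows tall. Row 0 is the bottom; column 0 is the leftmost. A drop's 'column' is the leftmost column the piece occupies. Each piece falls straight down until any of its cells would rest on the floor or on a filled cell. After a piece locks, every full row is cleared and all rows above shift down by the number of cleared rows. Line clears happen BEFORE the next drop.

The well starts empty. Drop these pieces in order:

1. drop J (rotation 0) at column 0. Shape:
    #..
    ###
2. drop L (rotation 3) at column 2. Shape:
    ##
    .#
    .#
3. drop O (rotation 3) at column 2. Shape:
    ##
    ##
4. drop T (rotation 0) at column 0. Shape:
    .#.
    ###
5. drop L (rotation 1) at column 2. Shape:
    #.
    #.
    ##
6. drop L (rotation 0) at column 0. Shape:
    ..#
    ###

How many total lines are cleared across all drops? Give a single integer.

Answer: 1

Derivation:
Drop 1: J rot0 at col 0 lands with bottom-row=0; cleared 0 line(s) (total 0); column heights now [2 1 1 0], max=2
Drop 2: L rot3 at col 2 lands with bottom-row=0; cleared 1 line(s) (total 1); column heights now [1 0 2 2], max=2
Drop 3: O rot3 at col 2 lands with bottom-row=2; cleared 0 line(s) (total 1); column heights now [1 0 4 4], max=4
Drop 4: T rot0 at col 0 lands with bottom-row=4; cleared 0 line(s) (total 1); column heights now [5 6 5 4], max=6
Drop 5: L rot1 at col 2 lands with bottom-row=5; cleared 0 line(s) (total 1); column heights now [5 6 8 6], max=8
Drop 6: L rot0 at col 0 lands with bottom-row=8; cleared 0 line(s) (total 1); column heights now [9 9 10 6], max=10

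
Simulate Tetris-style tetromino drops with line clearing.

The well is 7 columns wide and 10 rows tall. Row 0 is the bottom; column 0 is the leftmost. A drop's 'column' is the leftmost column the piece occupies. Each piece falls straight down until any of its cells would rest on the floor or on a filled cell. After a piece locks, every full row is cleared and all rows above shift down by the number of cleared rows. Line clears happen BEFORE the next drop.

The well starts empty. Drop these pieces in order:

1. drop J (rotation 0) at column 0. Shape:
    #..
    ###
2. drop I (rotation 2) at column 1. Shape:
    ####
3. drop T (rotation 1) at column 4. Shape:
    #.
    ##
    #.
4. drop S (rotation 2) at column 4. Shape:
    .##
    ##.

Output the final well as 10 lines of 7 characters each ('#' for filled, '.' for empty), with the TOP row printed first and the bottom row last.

Answer: .......
.......
.......
.....##
....##.
....#..
....##.
....#..
#####..
###....

Derivation:
Drop 1: J rot0 at col 0 lands with bottom-row=0; cleared 0 line(s) (total 0); column heights now [2 1 1 0 0 0 0], max=2
Drop 2: I rot2 at col 1 lands with bottom-row=1; cleared 0 line(s) (total 0); column heights now [2 2 2 2 2 0 0], max=2
Drop 3: T rot1 at col 4 lands with bottom-row=2; cleared 0 line(s) (total 0); column heights now [2 2 2 2 5 4 0], max=5
Drop 4: S rot2 at col 4 lands with bottom-row=5; cleared 0 line(s) (total 0); column heights now [2 2 2 2 6 7 7], max=7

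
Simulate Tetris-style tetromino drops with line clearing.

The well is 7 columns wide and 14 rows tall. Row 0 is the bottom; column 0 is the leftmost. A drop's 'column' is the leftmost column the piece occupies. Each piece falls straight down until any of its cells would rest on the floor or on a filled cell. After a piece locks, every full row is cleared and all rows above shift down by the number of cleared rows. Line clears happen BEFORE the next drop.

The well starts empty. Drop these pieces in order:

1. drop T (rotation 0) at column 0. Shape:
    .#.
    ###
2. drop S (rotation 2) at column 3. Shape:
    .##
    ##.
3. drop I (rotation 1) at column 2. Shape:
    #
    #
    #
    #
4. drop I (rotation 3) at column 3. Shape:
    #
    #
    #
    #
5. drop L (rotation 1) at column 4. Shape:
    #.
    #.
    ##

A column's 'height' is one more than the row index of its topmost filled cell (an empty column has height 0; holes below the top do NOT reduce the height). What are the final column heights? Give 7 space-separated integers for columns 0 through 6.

Answer: 1 2 5 5 5 3 0

Derivation:
Drop 1: T rot0 at col 0 lands with bottom-row=0; cleared 0 line(s) (total 0); column heights now [1 2 1 0 0 0 0], max=2
Drop 2: S rot2 at col 3 lands with bottom-row=0; cleared 0 line(s) (total 0); column heights now [1 2 1 1 2 2 0], max=2
Drop 3: I rot1 at col 2 lands with bottom-row=1; cleared 0 line(s) (total 0); column heights now [1 2 5 1 2 2 0], max=5
Drop 4: I rot3 at col 3 lands with bottom-row=1; cleared 0 line(s) (total 0); column heights now [1 2 5 5 2 2 0], max=5
Drop 5: L rot1 at col 4 lands with bottom-row=2; cleared 0 line(s) (total 0); column heights now [1 2 5 5 5 3 0], max=5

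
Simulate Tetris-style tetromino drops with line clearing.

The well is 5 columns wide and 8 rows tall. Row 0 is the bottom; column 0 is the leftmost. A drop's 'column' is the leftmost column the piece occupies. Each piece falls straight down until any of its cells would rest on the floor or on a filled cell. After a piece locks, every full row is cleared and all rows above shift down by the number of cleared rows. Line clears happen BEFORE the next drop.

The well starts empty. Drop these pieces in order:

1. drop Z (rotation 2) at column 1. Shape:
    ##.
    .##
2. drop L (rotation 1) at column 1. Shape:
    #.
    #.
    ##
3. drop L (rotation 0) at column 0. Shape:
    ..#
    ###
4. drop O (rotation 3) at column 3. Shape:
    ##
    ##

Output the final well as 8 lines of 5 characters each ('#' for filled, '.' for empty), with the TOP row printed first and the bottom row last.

Drop 1: Z rot2 at col 1 lands with bottom-row=0; cleared 0 line(s) (total 0); column heights now [0 2 2 1 0], max=2
Drop 2: L rot1 at col 1 lands with bottom-row=2; cleared 0 line(s) (total 0); column heights now [0 5 3 1 0], max=5
Drop 3: L rot0 at col 0 lands with bottom-row=5; cleared 0 line(s) (total 0); column heights now [6 6 7 1 0], max=7
Drop 4: O rot3 at col 3 lands with bottom-row=1; cleared 0 line(s) (total 0); column heights now [6 6 7 3 3], max=7

Answer: .....
..#..
###..
.#...
.#...
.####
.####
..##.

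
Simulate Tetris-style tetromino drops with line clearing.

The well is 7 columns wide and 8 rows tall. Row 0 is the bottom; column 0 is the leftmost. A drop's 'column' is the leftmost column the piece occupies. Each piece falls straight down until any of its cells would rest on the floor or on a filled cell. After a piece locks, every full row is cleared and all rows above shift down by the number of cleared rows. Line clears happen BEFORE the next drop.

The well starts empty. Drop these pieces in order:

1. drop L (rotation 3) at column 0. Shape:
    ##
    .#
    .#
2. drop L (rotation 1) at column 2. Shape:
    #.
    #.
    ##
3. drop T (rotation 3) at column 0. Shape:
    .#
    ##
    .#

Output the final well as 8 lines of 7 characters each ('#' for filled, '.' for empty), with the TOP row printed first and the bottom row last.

Answer: .......
.......
.#.....
##.....
.#.....
###....
.##....
.###...

Derivation:
Drop 1: L rot3 at col 0 lands with bottom-row=0; cleared 0 line(s) (total 0); column heights now [3 3 0 0 0 0 0], max=3
Drop 2: L rot1 at col 2 lands with bottom-row=0; cleared 0 line(s) (total 0); column heights now [3 3 3 1 0 0 0], max=3
Drop 3: T rot3 at col 0 lands with bottom-row=3; cleared 0 line(s) (total 0); column heights now [5 6 3 1 0 0 0], max=6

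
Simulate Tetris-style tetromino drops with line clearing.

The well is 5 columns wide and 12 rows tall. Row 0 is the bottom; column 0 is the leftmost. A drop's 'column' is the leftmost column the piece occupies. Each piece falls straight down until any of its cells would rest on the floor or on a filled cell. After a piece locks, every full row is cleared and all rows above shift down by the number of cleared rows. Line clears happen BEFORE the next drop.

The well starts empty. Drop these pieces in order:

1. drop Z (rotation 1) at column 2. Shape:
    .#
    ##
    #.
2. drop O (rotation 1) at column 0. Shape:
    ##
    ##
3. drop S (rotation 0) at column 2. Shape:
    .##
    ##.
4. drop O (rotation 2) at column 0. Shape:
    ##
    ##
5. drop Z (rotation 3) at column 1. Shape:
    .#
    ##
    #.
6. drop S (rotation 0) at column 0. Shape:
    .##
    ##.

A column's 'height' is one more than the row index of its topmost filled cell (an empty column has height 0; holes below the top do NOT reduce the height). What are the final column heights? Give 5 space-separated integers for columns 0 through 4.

Answer: 7 8 8 5 5

Derivation:
Drop 1: Z rot1 at col 2 lands with bottom-row=0; cleared 0 line(s) (total 0); column heights now [0 0 2 3 0], max=3
Drop 2: O rot1 at col 0 lands with bottom-row=0; cleared 0 line(s) (total 0); column heights now [2 2 2 3 0], max=3
Drop 3: S rot0 at col 2 lands with bottom-row=3; cleared 0 line(s) (total 0); column heights now [2 2 4 5 5], max=5
Drop 4: O rot2 at col 0 lands with bottom-row=2; cleared 0 line(s) (total 0); column heights now [4 4 4 5 5], max=5
Drop 5: Z rot3 at col 1 lands with bottom-row=4; cleared 0 line(s) (total 0); column heights now [4 6 7 5 5], max=7
Drop 6: S rot0 at col 0 lands with bottom-row=6; cleared 0 line(s) (total 0); column heights now [7 8 8 5 5], max=8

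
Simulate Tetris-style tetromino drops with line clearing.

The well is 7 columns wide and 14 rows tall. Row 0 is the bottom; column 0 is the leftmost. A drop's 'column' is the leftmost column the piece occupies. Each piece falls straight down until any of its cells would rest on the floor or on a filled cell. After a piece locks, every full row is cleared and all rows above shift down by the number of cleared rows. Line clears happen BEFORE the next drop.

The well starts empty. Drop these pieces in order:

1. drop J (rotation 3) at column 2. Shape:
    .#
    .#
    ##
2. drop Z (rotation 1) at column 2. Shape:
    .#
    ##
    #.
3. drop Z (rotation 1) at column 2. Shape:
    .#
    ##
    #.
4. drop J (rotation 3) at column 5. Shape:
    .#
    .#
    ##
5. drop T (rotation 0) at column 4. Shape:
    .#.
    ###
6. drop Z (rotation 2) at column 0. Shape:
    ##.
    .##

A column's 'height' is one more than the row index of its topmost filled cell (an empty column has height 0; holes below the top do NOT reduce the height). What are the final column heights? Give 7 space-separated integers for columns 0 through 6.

Answer: 8 8 7 7 4 5 4

Derivation:
Drop 1: J rot3 at col 2 lands with bottom-row=0; cleared 0 line(s) (total 0); column heights now [0 0 1 3 0 0 0], max=3
Drop 2: Z rot1 at col 2 lands with bottom-row=2; cleared 0 line(s) (total 0); column heights now [0 0 4 5 0 0 0], max=5
Drop 3: Z rot1 at col 2 lands with bottom-row=4; cleared 0 line(s) (total 0); column heights now [0 0 6 7 0 0 0], max=7
Drop 4: J rot3 at col 5 lands with bottom-row=0; cleared 0 line(s) (total 0); column heights now [0 0 6 7 0 1 3], max=7
Drop 5: T rot0 at col 4 lands with bottom-row=3; cleared 0 line(s) (total 0); column heights now [0 0 6 7 4 5 4], max=7
Drop 6: Z rot2 at col 0 lands with bottom-row=6; cleared 0 line(s) (total 0); column heights now [8 8 7 7 4 5 4], max=8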